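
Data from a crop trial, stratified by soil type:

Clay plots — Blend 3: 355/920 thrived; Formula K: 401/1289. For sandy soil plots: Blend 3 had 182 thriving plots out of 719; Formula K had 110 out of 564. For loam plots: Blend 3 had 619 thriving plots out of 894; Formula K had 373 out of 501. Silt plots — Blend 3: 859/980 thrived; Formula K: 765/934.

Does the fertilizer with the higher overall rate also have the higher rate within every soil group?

Clay: Blend 3 355/920 = 38.6%, Formula K 401/1289 = 31.1% → Blend 3
Sandy soil: Blend 3 182/719 = 25.3%, Formula K 110/564 = 19.5% → Blend 3
Loam: Blend 3 619/894 = 69.2%, Formula K 373/501 = 74.5% → Formula K
Silt: Blend 3 859/980 = 87.7%, Formula K 765/934 = 81.9% → Blend 3
Overall: Blend 3 2015/3513 = 57.4%, Formula K 1649/3288 = 50.2% → Blend 3
Neither sweeps: Blend 3 wins 3 of 4 groups, Formula K wins 1. Blend 3 wins overall but not every group — no Simpson reversal.

No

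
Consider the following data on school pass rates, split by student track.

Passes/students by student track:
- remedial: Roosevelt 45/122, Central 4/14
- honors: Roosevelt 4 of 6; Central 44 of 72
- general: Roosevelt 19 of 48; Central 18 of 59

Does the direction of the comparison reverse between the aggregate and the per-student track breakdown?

Remedial: Roosevelt 45/122 = 36.9%, Central 4/14 = 28.6% → Roosevelt
Honors: Roosevelt 4/6 = 66.7%, Central 44/72 = 61.1% → Roosevelt
General: Roosevelt 19/48 = 39.6%, Central 18/59 = 30.5% → Roosevelt
Overall: Roosevelt 68/176 = 38.6%, Central 66/145 = 45.5% → Central
Roosevelt wins each student group but Central wins overall — the comparison reverses. Roosevelt's students skew toward remedial, which has a lower base rate.

Yes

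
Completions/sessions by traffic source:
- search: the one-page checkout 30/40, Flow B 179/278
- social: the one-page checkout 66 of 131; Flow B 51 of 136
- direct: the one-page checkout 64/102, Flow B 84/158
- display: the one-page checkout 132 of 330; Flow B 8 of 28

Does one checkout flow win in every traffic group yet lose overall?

Yes

Search: the one-page checkout 30/40 = 75.0%, Flow B 179/278 = 64.4% → the one-page checkout
Social: the one-page checkout 66/131 = 50.4%, Flow B 51/136 = 37.5% → the one-page checkout
Direct: the one-page checkout 64/102 = 62.7%, Flow B 84/158 = 53.2% → the one-page checkout
Display: the one-page checkout 132/330 = 40.0%, Flow B 8/28 = 28.6% → the one-page checkout
Overall: the one-page checkout 292/603 = 48.4%, Flow B 322/600 = 53.7% → Flow B
The one-page checkout wins each traffic group but Flow B wins overall — the comparison reverses. The one-page checkout's sessions skew toward display, which has a lower base rate.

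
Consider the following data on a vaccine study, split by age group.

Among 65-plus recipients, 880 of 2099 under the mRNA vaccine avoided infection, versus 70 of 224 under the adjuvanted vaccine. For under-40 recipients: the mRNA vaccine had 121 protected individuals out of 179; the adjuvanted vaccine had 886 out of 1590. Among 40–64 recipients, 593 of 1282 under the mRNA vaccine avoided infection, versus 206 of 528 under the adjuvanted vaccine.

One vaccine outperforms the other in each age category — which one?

the mRNA vaccine

65-plus: the mRNA vaccine 880/2099 = 41.9%, the adjuvanted vaccine 70/224 = 31.2% → the mRNA vaccine
Under-40: the mRNA vaccine 121/179 = 67.6%, the adjuvanted vaccine 886/1590 = 55.7% → the mRNA vaccine
40–64: the mRNA vaccine 593/1282 = 46.3%, the adjuvanted vaccine 206/528 = 39.0% → the mRNA vaccine
The mRNA vaccine has the higher rate in all 3 groups.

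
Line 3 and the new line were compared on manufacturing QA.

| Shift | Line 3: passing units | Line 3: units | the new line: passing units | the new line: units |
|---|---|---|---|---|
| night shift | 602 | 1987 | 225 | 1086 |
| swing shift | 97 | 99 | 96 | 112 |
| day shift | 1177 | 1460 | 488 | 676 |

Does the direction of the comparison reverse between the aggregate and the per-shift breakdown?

Night shift: Line 3 602/1987 = 30.3%, the new line 225/1086 = 20.7% → Line 3
Swing shift: Line 3 97/99 = 98.0%, the new line 96/112 = 85.7% → Line 3
Day shift: Line 3 1177/1460 = 80.6%, the new line 488/676 = 72.2% → Line 3
Overall: Line 3 1876/3546 = 52.9%, the new line 809/1874 = 43.2% → Line 3
Line 3 wins overall and in every shift group — no reversal.

No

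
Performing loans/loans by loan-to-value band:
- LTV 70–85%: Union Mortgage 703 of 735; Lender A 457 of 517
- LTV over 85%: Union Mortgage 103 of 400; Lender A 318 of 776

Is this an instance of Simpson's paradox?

No

LTV 70–85%: Union Mortgage 703/735 = 95.6%, Lender A 457/517 = 88.4% → Union Mortgage
LTV over 85%: Union Mortgage 103/400 = 25.8%, Lender A 318/776 = 41.0% → Lender A
Overall: Union Mortgage 806/1135 = 71.0%, Lender A 775/1293 = 59.9% → Union Mortgage
Neither sweeps: Union Mortgage wins 1 of 2 groups, Lender A wins 1. Union Mortgage wins overall but not every group — no Simpson reversal.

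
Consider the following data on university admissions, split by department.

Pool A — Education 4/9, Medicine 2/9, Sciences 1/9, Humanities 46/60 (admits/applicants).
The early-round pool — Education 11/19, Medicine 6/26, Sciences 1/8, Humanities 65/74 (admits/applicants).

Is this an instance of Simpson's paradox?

No

Education: Pool A 4/9 = 44.4%, the early-round pool 11/19 = 57.9% → the early-round pool
Medicine: Pool A 2/9 = 22.2%, the early-round pool 6/26 = 23.1% → the early-round pool
Sciences: Pool A 1/9 = 11.1%, the early-round pool 1/8 = 12.5% → the early-round pool
Humanities: Pool A 46/60 = 76.7%, the early-round pool 65/74 = 87.8% → the early-round pool
Overall: Pool A 53/87 = 60.9%, the early-round pool 83/127 = 65.4% → the early-round pool
The early-round pool wins overall and in every department group — no reversal.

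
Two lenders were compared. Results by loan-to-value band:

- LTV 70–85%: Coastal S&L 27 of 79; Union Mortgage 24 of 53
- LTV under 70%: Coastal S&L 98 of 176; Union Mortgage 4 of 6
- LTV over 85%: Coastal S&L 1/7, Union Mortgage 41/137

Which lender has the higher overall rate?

LTV 70–85%: Coastal S&L 27/79 = 34.2%, Union Mortgage 24/53 = 45.3% → Union Mortgage
LTV under 70%: Coastal S&L 98/176 = 55.7%, Union Mortgage 4/6 = 66.7% → Union Mortgage
LTV over 85%: Coastal S&L 1/7 = 14.3%, Union Mortgage 41/137 = 29.9% → Union Mortgage
Overall: Coastal S&L 126/262 = 48.1%, Union Mortgage 69/196 = 35.2% → Coastal S&L
(Union Mortgage wins every loan-to-value group but Coastal S&L wins overall — Union Mortgage's loans skew toward the low-rate LTV over 85% group.)

Coastal S&L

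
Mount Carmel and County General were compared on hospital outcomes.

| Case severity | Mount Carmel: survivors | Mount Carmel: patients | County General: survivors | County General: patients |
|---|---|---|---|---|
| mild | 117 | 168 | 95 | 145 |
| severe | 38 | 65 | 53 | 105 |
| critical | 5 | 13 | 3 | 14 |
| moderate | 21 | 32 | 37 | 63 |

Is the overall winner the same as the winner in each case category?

Mild: Mount Carmel 117/168 = 69.6%, County General 95/145 = 65.5% → Mount Carmel
Severe: Mount Carmel 38/65 = 58.5%, County General 53/105 = 50.5% → Mount Carmel
Critical: Mount Carmel 5/13 = 38.5%, County General 3/14 = 21.4% → Mount Carmel
Moderate: Mount Carmel 21/32 = 65.6%, County General 37/63 = 58.7% → Mount Carmel
Overall: Mount Carmel 181/278 = 65.1%, County General 188/327 = 57.5% → Mount Carmel
Mount Carmel wins overall and in every case group — no reversal.

Yes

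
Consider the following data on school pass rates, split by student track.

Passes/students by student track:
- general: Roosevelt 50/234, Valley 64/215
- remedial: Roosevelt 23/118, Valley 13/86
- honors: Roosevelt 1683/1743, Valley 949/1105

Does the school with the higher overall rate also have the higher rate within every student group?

No

General: Roosevelt 50/234 = 21.4%, Valley 64/215 = 29.8% → Valley
Remedial: Roosevelt 23/118 = 19.5%, Valley 13/86 = 15.1% → Roosevelt
Honors: Roosevelt 1683/1743 = 96.6%, Valley 949/1105 = 85.9% → Roosevelt
Overall: Roosevelt 1756/2095 = 83.8%, Valley 1026/1406 = 73.0% → Roosevelt
Neither sweeps: Roosevelt wins 2 of 3 groups, Valley wins 1. Roosevelt wins overall but not every group — no Simpson reversal.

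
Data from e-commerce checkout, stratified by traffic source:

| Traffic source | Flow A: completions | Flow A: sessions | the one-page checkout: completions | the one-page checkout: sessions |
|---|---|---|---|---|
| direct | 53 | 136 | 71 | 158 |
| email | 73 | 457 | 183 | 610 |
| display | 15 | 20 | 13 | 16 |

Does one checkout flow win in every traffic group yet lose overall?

Direct: Flow A 53/136 = 39.0%, the one-page checkout 71/158 = 44.9% → the one-page checkout
Email: Flow A 73/457 = 16.0%, the one-page checkout 183/610 = 30.0% → the one-page checkout
Display: Flow A 15/20 = 75.0%, the one-page checkout 13/16 = 81.2% → the one-page checkout
Overall: Flow A 141/613 = 23.0%, the one-page checkout 267/784 = 34.1% → the one-page checkout
The one-page checkout wins overall and in every traffic group — no reversal.

No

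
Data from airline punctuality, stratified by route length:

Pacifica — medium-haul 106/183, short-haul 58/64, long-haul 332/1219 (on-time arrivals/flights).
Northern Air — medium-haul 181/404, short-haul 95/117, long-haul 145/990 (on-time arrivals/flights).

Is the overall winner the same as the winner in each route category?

Medium-haul: Pacifica 106/183 = 57.9%, Northern Air 181/404 = 44.8% → Pacifica
Short-haul: Pacifica 58/64 = 90.6%, Northern Air 95/117 = 81.2% → Pacifica
Long-haul: Pacifica 332/1219 = 27.2%, Northern Air 145/990 = 14.6% → Pacifica
Overall: Pacifica 496/1466 = 33.8%, Northern Air 421/1511 = 27.9% → Pacifica
Pacifica wins overall and in every route group — no reversal.

Yes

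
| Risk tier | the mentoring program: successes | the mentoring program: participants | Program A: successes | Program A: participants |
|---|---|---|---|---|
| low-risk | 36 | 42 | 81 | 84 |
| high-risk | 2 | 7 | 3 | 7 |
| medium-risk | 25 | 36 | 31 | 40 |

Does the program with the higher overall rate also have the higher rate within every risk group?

Yes

Low-risk: the mentoring program 36/42 = 85.7%, Program A 81/84 = 96.4% → Program A
High-risk: the mentoring program 2/7 = 28.6%, Program A 3/7 = 42.9% → Program A
Medium-risk: the mentoring program 25/36 = 69.4%, Program A 31/40 = 77.5% → Program A
Overall: the mentoring program 63/85 = 74.1%, Program A 115/131 = 87.8% → Program A
Program A wins overall and in every risk group — no reversal.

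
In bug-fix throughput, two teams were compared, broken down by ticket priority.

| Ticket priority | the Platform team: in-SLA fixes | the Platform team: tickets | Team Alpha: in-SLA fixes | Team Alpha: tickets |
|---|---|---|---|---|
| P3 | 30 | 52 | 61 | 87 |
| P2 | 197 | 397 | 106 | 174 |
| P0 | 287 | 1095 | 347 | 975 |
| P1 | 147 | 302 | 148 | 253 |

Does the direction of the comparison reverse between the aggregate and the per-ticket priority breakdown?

P3: the Platform team 30/52 = 57.7%, Team Alpha 61/87 = 70.1% → Team Alpha
P2: the Platform team 197/397 = 49.6%, Team Alpha 106/174 = 60.9% → Team Alpha
P0: the Platform team 287/1095 = 26.2%, Team Alpha 347/975 = 35.6% → Team Alpha
P1: the Platform team 147/302 = 48.7%, Team Alpha 148/253 = 58.5% → Team Alpha
Overall: the Platform team 661/1846 = 35.8%, Team Alpha 662/1489 = 44.5% → Team Alpha
Team Alpha wins overall and in every ticket group — no reversal.

No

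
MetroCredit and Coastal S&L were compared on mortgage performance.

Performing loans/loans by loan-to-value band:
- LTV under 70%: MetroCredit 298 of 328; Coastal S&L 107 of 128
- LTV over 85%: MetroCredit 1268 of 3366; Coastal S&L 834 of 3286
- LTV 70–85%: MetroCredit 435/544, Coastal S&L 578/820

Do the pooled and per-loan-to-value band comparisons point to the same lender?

LTV under 70%: MetroCredit 298/328 = 90.9%, Coastal S&L 107/128 = 83.6% → MetroCredit
LTV over 85%: MetroCredit 1268/3366 = 37.7%, Coastal S&L 834/3286 = 25.4% → MetroCredit
LTV 70–85%: MetroCredit 435/544 = 80.0%, Coastal S&L 578/820 = 70.5% → MetroCredit
Overall: MetroCredit 2001/4238 = 47.2%, Coastal S&L 1519/4234 = 35.9% → MetroCredit
MetroCredit wins overall and in every loan-to-value group — no reversal.

Yes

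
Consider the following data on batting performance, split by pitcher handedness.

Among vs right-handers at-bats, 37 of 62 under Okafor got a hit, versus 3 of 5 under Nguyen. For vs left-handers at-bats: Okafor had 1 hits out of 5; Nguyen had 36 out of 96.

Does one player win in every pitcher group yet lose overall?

Yes

Vs right-handers: Okafor 37/62 = 59.7%, Nguyen 3/5 = 60.0% → Nguyen
Vs left-handers: Okafor 1/5 = 20.0%, Nguyen 36/96 = 37.5% → Nguyen
Overall: Okafor 38/67 = 56.7%, Nguyen 39/101 = 38.6% → Okafor
Nguyen wins each pitcher group but Okafor wins overall — the comparison reverses. Nguyen's at-bats skew toward vs left-handers, which has a lower base rate.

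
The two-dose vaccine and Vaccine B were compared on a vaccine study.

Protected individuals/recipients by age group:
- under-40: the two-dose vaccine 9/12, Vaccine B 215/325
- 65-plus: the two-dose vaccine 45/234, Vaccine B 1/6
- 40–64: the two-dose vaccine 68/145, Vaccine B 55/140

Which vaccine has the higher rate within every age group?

the two-dose vaccine

Under-40: the two-dose vaccine 9/12 = 75.0%, Vaccine B 215/325 = 66.2% → the two-dose vaccine
65-plus: the two-dose vaccine 45/234 = 19.2%, Vaccine B 1/6 = 16.7% → the two-dose vaccine
40–64: the two-dose vaccine 68/145 = 46.9%, Vaccine B 55/140 = 39.3% → the two-dose vaccine
The two-dose vaccine has the higher rate in all 3 groups.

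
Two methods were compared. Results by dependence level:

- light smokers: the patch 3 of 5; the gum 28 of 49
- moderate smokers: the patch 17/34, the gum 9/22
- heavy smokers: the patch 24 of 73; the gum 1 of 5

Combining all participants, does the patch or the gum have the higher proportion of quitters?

the gum

Light smokers: the patch 3/5 = 60.0%, the gum 28/49 = 57.1% → the patch
Moderate smokers: the patch 17/34 = 50.0%, the gum 9/22 = 40.9% → the patch
Heavy smokers: the patch 24/73 = 32.9%, the gum 1/5 = 20.0% → the patch
Overall: the patch 44/112 = 39.3%, the gum 38/76 = 50.0% → the gum
(The patch wins every dependence group but the gum wins overall — the patch's participants skew toward the low-rate heavy smokers group.)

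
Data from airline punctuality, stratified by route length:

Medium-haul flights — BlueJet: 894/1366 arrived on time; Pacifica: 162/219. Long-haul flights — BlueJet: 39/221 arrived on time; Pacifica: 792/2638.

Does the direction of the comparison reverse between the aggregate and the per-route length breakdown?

Medium-haul: BlueJet 894/1366 = 65.4%, Pacifica 162/219 = 74.0% → Pacifica
Long-haul: BlueJet 39/221 = 17.6%, Pacifica 792/2638 = 30.0% → Pacifica
Overall: BlueJet 933/1587 = 58.8%, Pacifica 954/2857 = 33.4% → BlueJet
Pacifica wins each route group but BlueJet wins overall — the comparison reverses. Pacifica's flights skew toward long-haul, which has a lower base rate.

Yes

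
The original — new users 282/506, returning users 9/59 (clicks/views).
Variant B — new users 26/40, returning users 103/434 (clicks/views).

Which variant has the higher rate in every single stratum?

Variant B

New users: the original 282/506 = 55.7%, Variant B 26/40 = 65.0% → Variant B
Returning users: the original 9/59 = 15.3%, Variant B 103/434 = 23.7% → Variant B
Variant B has the higher rate in both groups.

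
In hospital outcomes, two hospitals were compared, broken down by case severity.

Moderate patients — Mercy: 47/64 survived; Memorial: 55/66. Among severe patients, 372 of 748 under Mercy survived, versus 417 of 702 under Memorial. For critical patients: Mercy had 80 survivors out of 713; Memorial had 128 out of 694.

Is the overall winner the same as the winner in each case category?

Yes

Moderate: Mercy 47/64 = 73.4%, Memorial 55/66 = 83.3% → Memorial
Severe: Mercy 372/748 = 49.7%, Memorial 417/702 = 59.4% → Memorial
Critical: Mercy 80/713 = 11.2%, Memorial 128/694 = 18.4% → Memorial
Overall: Mercy 499/1525 = 32.7%, Memorial 600/1462 = 41.0% → Memorial
Memorial wins overall and in every case group — no reversal.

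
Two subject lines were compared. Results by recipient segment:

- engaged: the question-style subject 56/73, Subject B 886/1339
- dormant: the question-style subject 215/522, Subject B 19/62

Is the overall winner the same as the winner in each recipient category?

Engaged: the question-style subject 56/73 = 76.7%, Subject B 886/1339 = 66.2% → the question-style subject
Dormant: the question-style subject 215/522 = 41.2%, Subject B 19/62 = 30.6% → the question-style subject
Overall: the question-style subject 271/595 = 45.5%, Subject B 905/1401 = 64.6% → Subject B
The question-style subject wins each recipient group but Subject B wins overall — the comparison reverses. The question-style subject's sends skew toward dormant, which has a lower base rate.

No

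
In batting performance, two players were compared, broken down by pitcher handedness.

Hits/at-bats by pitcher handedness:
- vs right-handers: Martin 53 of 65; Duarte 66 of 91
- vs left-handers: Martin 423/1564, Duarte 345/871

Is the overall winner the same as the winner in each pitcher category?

Vs right-handers: Martin 53/65 = 81.5%, Duarte 66/91 = 72.5% → Martin
Vs left-handers: Martin 423/1564 = 27.0%, Duarte 345/871 = 39.6% → Duarte
Overall: Martin 476/1629 = 29.2%, Duarte 411/962 = 42.7% → Duarte
Neither sweeps: Martin wins 1 of 2 groups, Duarte wins 1. Duarte wins overall but not every group — no Simpson reversal.

No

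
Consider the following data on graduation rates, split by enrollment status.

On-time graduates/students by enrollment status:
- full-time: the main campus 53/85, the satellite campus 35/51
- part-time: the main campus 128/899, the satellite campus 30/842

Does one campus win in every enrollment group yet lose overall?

Full-time: the main campus 53/85 = 62.4%, the satellite campus 35/51 = 68.6% → the satellite campus
Part-time: the main campus 128/899 = 14.2%, the satellite campus 30/842 = 3.6% → the main campus
Overall: the main campus 181/984 = 18.4%, the satellite campus 65/893 = 7.3% → the main campus
Neither sweeps: the main campus wins 1 of 2 groups, the satellite campus wins 1. The main campus wins overall but not every group — no Simpson reversal.

No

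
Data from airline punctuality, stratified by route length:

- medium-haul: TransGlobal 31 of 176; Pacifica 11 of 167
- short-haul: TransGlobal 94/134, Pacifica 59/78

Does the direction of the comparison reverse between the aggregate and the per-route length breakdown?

Medium-haul: TransGlobal 31/176 = 17.6%, Pacifica 11/167 = 6.6% → TransGlobal
Short-haul: TransGlobal 94/134 = 70.1%, Pacifica 59/78 = 75.6% → Pacifica
Overall: TransGlobal 125/310 = 40.3%, Pacifica 70/245 = 28.6% → TransGlobal
Neither sweeps: TransGlobal wins 1 of 2 groups, Pacifica wins 1. TransGlobal wins overall but not every group — no Simpson reversal.

No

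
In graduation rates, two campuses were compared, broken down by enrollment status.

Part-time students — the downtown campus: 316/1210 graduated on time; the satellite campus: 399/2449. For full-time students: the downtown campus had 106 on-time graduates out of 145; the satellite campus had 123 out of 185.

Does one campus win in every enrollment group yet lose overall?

Part-time: the downtown campus 316/1210 = 26.1%, the satellite campus 399/2449 = 16.3% → the downtown campus
Full-time: the downtown campus 106/145 = 73.1%, the satellite campus 123/185 = 66.5% → the downtown campus
Overall: the downtown campus 422/1355 = 31.1%, the satellite campus 522/2634 = 19.8% → the downtown campus
The downtown campus wins overall and in every enrollment group — no reversal.

No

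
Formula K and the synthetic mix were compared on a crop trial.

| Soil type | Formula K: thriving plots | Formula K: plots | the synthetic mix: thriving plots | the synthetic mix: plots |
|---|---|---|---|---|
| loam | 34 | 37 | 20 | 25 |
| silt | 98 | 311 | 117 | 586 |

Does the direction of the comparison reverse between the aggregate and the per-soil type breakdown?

Loam: Formula K 34/37 = 91.9%, the synthetic mix 20/25 = 80.0% → Formula K
Silt: Formula K 98/311 = 31.5%, the synthetic mix 117/586 = 20.0% → Formula K
Overall: Formula K 132/348 = 37.9%, the synthetic mix 137/611 = 22.4% → Formula K
Formula K wins overall and in every soil group — no reversal.

No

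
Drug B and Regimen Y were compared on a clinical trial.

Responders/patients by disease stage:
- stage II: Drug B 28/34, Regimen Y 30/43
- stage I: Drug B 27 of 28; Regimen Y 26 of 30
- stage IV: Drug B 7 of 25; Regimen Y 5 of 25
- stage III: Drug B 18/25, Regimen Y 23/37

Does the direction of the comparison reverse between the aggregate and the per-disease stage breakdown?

No

Stage II: Drug B 28/34 = 82.4%, Regimen Y 30/43 = 69.8% → Drug B
Stage I: Drug B 27/28 = 96.4%, Regimen Y 26/30 = 86.7% → Drug B
Stage IV: Drug B 7/25 = 28.0%, Regimen Y 5/25 = 20.0% → Drug B
Stage III: Drug B 18/25 = 72.0%, Regimen Y 23/37 = 62.2% → Drug B
Overall: Drug B 80/112 = 71.4%, Regimen Y 84/135 = 62.2% → Drug B
Drug B wins overall and in every disease group — no reversal.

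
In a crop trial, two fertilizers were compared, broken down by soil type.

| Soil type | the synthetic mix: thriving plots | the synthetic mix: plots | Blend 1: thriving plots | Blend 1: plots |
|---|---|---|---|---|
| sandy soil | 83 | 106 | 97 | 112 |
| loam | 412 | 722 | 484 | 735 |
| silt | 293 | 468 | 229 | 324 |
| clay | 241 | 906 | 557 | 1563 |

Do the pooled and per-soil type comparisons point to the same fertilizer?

Yes

Sandy soil: the synthetic mix 83/106 = 78.3%, Blend 1 97/112 = 86.6% → Blend 1
Loam: the synthetic mix 412/722 = 57.1%, Blend 1 484/735 = 65.9% → Blend 1
Silt: the synthetic mix 293/468 = 62.6%, Blend 1 229/324 = 70.7% → Blend 1
Clay: the synthetic mix 241/906 = 26.6%, Blend 1 557/1563 = 35.6% → Blend 1
Overall: the synthetic mix 1029/2202 = 46.7%, Blend 1 1367/2734 = 50.0% → Blend 1
Blend 1 wins overall and in every soil group — no reversal.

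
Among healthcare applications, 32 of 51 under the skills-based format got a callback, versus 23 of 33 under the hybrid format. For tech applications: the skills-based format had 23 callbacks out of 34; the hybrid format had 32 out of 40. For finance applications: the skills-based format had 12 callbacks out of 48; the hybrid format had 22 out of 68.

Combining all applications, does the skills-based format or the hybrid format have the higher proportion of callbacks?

the hybrid format

Healthcare: the skills-based format 32/51 = 62.7%, the hybrid format 23/33 = 69.7% → the hybrid format
Tech: the skills-based format 23/34 = 67.6%, the hybrid format 32/40 = 80.0% → the hybrid format
Finance: the skills-based format 12/48 = 25.0%, the hybrid format 22/68 = 32.4% → the hybrid format
Overall: the skills-based format 67/133 = 50.4%, the hybrid format 77/141 = 54.6% → the hybrid format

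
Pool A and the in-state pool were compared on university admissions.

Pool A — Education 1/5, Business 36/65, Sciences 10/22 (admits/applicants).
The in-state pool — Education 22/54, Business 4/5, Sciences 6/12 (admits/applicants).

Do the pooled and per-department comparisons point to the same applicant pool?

No

Education: Pool A 1/5 = 20.0%, the in-state pool 22/54 = 40.7% → the in-state pool
Business: Pool A 36/65 = 55.4%, the in-state pool 4/5 = 80.0% → the in-state pool
Sciences: Pool A 10/22 = 45.5%, the in-state pool 6/12 = 50.0% → the in-state pool
Overall: Pool A 47/92 = 51.1%, the in-state pool 32/71 = 45.1% → Pool A
The in-state pool wins each department group but Pool A wins overall — the comparison reverses. The in-state pool's applicants skew toward Education, which has a lower base rate.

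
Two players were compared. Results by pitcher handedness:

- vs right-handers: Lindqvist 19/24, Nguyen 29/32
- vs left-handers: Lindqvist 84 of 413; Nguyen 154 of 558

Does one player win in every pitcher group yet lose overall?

No

Vs right-handers: Lindqvist 19/24 = 79.2%, Nguyen 29/32 = 90.6% → Nguyen
Vs left-handers: Lindqvist 84/413 = 20.3%, Nguyen 154/558 = 27.6% → Nguyen
Overall: Lindqvist 103/437 = 23.6%, Nguyen 183/590 = 31.0% → Nguyen
Nguyen wins overall and in every pitcher group — no reversal.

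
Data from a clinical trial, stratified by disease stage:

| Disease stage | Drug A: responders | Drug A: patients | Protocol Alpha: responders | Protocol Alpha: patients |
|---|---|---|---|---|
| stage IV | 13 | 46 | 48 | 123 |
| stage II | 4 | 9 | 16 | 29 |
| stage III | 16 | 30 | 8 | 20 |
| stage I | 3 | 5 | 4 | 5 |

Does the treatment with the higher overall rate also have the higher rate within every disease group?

Stage IV: Drug A 13/46 = 28.3%, Protocol Alpha 48/123 = 39.0% → Protocol Alpha
Stage II: Drug A 4/9 = 44.4%, Protocol Alpha 16/29 = 55.2% → Protocol Alpha
Stage III: Drug A 16/30 = 53.3%, Protocol Alpha 8/20 = 40.0% → Drug A
Stage I: Drug A 3/5 = 60.0%, Protocol Alpha 4/5 = 80.0% → Protocol Alpha
Overall: Drug A 36/90 = 40.0%, Protocol Alpha 76/177 = 42.9% → Protocol Alpha
Neither sweeps: Drug A wins 1 of 4 groups, Protocol Alpha wins 3. Protocol Alpha wins overall but not every group — no Simpson reversal.

No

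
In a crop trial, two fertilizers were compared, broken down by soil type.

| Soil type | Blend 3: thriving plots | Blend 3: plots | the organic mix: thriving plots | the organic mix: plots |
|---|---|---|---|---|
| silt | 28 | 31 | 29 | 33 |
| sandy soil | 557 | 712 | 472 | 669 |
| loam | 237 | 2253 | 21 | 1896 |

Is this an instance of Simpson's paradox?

No

Silt: Blend 3 28/31 = 90.3%, the organic mix 29/33 = 87.9% → Blend 3
Sandy soil: Blend 3 557/712 = 78.2%, the organic mix 472/669 = 70.6% → Blend 3
Loam: Blend 3 237/2253 = 10.5%, the organic mix 21/1896 = 1.1% → Blend 3
Overall: Blend 3 822/2996 = 27.4%, the organic mix 522/2598 = 20.1% → Blend 3
Blend 3 wins overall and in every soil group — no reversal.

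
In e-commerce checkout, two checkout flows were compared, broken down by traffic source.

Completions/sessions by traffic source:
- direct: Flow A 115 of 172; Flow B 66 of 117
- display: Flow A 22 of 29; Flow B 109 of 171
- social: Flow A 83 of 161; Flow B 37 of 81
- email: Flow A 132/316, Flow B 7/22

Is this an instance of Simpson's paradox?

Direct: Flow A 115/172 = 66.9%, Flow B 66/117 = 56.4% → Flow A
Display: Flow A 22/29 = 75.9%, Flow B 109/171 = 63.7% → Flow A
Social: Flow A 83/161 = 51.6%, Flow B 37/81 = 45.7% → Flow A
Email: Flow A 132/316 = 41.8%, Flow B 7/22 = 31.8% → Flow A
Overall: Flow A 352/678 = 51.9%, Flow B 219/391 = 56.0% → Flow B
Flow A wins each traffic group but Flow B wins overall — the comparison reverses. Flow A's sessions skew toward email, which has a lower base rate.

Yes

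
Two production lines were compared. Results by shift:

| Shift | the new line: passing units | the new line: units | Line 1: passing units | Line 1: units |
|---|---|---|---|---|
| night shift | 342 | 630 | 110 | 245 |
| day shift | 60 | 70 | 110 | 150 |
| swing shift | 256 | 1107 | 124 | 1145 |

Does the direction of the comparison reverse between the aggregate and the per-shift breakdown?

No

Night shift: the new line 342/630 = 54.3%, Line 1 110/245 = 44.9% → the new line
Day shift: the new line 60/70 = 85.7%, Line 1 110/150 = 73.3% → the new line
Swing shift: the new line 256/1107 = 23.1%, Line 1 124/1145 = 10.8% → the new line
Overall: the new line 658/1807 = 36.4%, Line 1 344/1540 = 22.3% → the new line
The new line wins overall and in every shift group — no reversal.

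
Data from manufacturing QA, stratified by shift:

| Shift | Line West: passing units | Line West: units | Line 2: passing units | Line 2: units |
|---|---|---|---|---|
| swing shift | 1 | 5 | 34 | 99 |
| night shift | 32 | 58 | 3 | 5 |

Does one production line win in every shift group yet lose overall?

Yes

Swing shift: Line West 1/5 = 20.0%, Line 2 34/99 = 34.3% → Line 2
Night shift: Line West 32/58 = 55.2%, Line 2 3/5 = 60.0% → Line 2
Overall: Line West 33/63 = 52.4%, Line 2 37/104 = 35.6% → Line West
Line 2 wins each shift group but Line West wins overall — the comparison reverses. Line 2's units skew toward swing shift, which has a lower base rate.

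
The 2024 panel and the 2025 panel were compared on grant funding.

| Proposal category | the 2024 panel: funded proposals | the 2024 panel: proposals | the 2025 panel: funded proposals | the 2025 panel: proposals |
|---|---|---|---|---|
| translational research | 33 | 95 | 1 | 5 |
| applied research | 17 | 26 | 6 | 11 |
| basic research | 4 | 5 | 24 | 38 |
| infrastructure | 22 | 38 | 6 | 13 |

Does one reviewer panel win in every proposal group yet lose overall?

Yes

Translational research: the 2024 panel 33/95 = 34.7%, the 2025 panel 1/5 = 20.0% → the 2024 panel
Applied research: the 2024 panel 17/26 = 65.4%, the 2025 panel 6/11 = 54.5% → the 2024 panel
Basic research: the 2024 panel 4/5 = 80.0%, the 2025 panel 24/38 = 63.2% → the 2024 panel
Infrastructure: the 2024 panel 22/38 = 57.9%, the 2025 panel 6/13 = 46.2% → the 2024 panel
Overall: the 2024 panel 76/164 = 46.3%, the 2025 panel 37/67 = 55.2% → the 2025 panel
The 2024 panel wins each proposal group but the 2025 panel wins overall — the comparison reverses. The 2024 panel's proposals skew toward translational research, which has a lower base rate.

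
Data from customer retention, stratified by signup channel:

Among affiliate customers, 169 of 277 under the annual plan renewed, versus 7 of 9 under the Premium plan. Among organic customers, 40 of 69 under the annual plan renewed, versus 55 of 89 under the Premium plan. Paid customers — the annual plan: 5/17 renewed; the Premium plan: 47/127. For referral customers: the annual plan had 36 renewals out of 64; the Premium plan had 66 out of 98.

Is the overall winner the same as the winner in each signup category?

Affiliate: the annual plan 169/277 = 61.0%, the Premium plan 7/9 = 77.8% → the Premium plan
Organic: the annual plan 40/69 = 58.0%, the Premium plan 55/89 = 61.8% → the Premium plan
Paid: the annual plan 5/17 = 29.4%, the Premium plan 47/127 = 37.0% → the Premium plan
Referral: the annual plan 36/64 = 56.2%, the Premium plan 66/98 = 67.3% → the Premium plan
Overall: the annual plan 250/427 = 58.5%, the Premium plan 175/323 = 54.2% → the annual plan
The Premium plan wins each signup group but the annual plan wins overall — the comparison reverses. The Premium plan's customers skew toward paid, which has a lower base rate.

No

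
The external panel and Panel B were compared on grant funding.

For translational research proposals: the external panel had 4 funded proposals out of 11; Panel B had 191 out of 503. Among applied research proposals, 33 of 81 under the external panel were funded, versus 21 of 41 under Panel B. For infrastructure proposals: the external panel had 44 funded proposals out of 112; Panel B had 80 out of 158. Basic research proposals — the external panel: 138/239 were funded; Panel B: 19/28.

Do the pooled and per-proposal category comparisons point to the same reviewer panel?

No

Translational research: the external panel 4/11 = 36.4%, Panel B 191/503 = 38.0% → Panel B
Applied research: the external panel 33/81 = 40.7%, Panel B 21/41 = 51.2% → Panel B
Infrastructure: the external panel 44/112 = 39.3%, Panel B 80/158 = 50.6% → Panel B
Basic research: the external panel 138/239 = 57.7%, Panel B 19/28 = 67.9% → Panel B
Overall: the external panel 219/443 = 49.4%, Panel B 311/730 = 42.6% → the external panel
Panel B wins each proposal group but the external panel wins overall — the comparison reverses. Panel B's proposals skew toward translational research, which has a lower base rate.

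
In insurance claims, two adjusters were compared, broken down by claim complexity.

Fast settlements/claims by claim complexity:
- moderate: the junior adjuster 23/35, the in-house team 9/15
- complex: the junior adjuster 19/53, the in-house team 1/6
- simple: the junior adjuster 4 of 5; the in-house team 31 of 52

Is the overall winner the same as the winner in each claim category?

Moderate: the junior adjuster 23/35 = 65.7%, the in-house team 9/15 = 60.0% → the junior adjuster
Complex: the junior adjuster 19/53 = 35.8%, the in-house team 1/6 = 16.7% → the junior adjuster
Simple: the junior adjuster 4/5 = 80.0%, the in-house team 31/52 = 59.6% → the junior adjuster
Overall: the junior adjuster 46/93 = 49.5%, the in-house team 41/73 = 56.2% → the in-house team
The junior adjuster wins each claim group but the in-house team wins overall — the comparison reverses. The junior adjuster's claims skew toward complex, which has a lower base rate.

No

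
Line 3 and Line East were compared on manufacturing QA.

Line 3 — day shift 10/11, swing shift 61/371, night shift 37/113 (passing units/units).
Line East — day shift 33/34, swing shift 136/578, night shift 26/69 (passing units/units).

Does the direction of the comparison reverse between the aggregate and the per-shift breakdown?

Day shift: Line 3 10/11 = 90.9%, Line East 33/34 = 97.1% → Line East
Swing shift: Line 3 61/371 = 16.4%, Line East 136/578 = 23.5% → Line East
Night shift: Line 3 37/113 = 32.7%, Line East 26/69 = 37.7% → Line East
Overall: Line 3 108/495 = 21.8%, Line East 195/681 = 28.6% → Line East
Line East wins overall and in every shift group — no reversal.

No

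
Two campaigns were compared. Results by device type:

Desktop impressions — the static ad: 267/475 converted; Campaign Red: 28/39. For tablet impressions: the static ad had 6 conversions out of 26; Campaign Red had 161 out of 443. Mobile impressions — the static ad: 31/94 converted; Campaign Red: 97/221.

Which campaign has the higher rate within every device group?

Campaign Red

Desktop: the static ad 267/475 = 56.2%, Campaign Red 28/39 = 71.8% → Campaign Red
Tablet: the static ad 6/26 = 23.1%, Campaign Red 161/443 = 36.3% → Campaign Red
Mobile: the static ad 31/94 = 33.0%, Campaign Red 97/221 = 43.9% → Campaign Red
Campaign Red has the higher rate in all 3 groups.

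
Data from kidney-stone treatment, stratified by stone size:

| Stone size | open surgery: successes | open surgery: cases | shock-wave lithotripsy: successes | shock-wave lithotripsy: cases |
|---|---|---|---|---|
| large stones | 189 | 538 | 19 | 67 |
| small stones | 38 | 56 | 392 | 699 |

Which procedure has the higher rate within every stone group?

open surgery

Large stones: open surgery 189/538 = 35.1%, shock-wave lithotripsy 19/67 = 28.4% → open surgery
Small stones: open surgery 38/56 = 67.9%, shock-wave lithotripsy 392/699 = 56.1% → open surgery
Open surgery has the higher rate in both groups.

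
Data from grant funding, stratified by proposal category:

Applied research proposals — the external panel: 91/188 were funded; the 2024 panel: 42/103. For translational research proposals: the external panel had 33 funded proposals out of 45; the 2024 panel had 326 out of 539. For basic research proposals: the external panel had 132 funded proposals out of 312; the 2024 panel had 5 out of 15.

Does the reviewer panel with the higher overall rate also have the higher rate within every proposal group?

Applied research: the external panel 91/188 = 48.4%, the 2024 panel 42/103 = 40.8% → the external panel
Translational research: the external panel 33/45 = 73.3%, the 2024 panel 326/539 = 60.5% → the external panel
Basic research: the external panel 132/312 = 42.3%, the 2024 panel 5/15 = 33.3% → the external panel
Overall: the external panel 256/545 = 47.0%, the 2024 panel 373/657 = 56.8% → the 2024 panel
The external panel wins each proposal group but the 2024 panel wins overall — the comparison reverses. The external panel's proposals skew toward basic research, which has a lower base rate.

No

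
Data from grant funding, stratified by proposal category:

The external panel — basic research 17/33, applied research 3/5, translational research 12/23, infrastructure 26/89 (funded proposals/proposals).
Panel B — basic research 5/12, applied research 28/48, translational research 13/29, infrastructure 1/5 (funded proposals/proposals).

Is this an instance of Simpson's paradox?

Yes

Basic research: the external panel 17/33 = 51.5%, Panel B 5/12 = 41.7% → the external panel
Applied research: the external panel 3/5 = 60.0%, Panel B 28/48 = 58.3% → the external panel
Translational research: the external panel 12/23 = 52.2%, Panel B 13/29 = 44.8% → the external panel
Infrastructure: the external panel 26/89 = 29.2%, Panel B 1/5 = 20.0% → the external panel
Overall: the external panel 58/150 = 38.7%, Panel B 47/94 = 50.0% → Panel B
The external panel wins each proposal group but Panel B wins overall — the comparison reverses. The external panel's proposals skew toward infrastructure, which has a lower base rate.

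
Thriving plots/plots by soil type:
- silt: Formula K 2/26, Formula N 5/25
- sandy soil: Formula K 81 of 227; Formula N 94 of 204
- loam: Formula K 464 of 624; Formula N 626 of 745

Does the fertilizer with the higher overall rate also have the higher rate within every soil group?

Silt: Formula K 2/26 = 7.7%, Formula N 5/25 = 20.0% → Formula N
Sandy soil: Formula K 81/227 = 35.7%, Formula N 94/204 = 46.1% → Formula N
Loam: Formula K 464/624 = 74.4%, Formula N 626/745 = 84.0% → Formula N
Overall: Formula K 547/877 = 62.4%, Formula N 725/974 = 74.4% → Formula N
Formula N wins overall and in every soil group — no reversal.

Yes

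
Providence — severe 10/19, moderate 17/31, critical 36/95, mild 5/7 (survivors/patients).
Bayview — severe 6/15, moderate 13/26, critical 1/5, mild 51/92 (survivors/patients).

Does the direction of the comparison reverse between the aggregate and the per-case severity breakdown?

Severe: Providence 10/19 = 52.6%, Bayview 6/15 = 40.0% → Providence
Moderate: Providence 17/31 = 54.8%, Bayview 13/26 = 50.0% → Providence
Critical: Providence 36/95 = 37.9%, Bayview 1/5 = 20.0% → Providence
Mild: Providence 5/7 = 71.4%, Bayview 51/92 = 55.4% → Providence
Overall: Providence 68/152 = 44.7%, Bayview 71/138 = 51.4% → Bayview
Providence wins each case group but Bayview wins overall — the comparison reverses. Providence's patients skew toward critical, which has a lower base rate.

Yes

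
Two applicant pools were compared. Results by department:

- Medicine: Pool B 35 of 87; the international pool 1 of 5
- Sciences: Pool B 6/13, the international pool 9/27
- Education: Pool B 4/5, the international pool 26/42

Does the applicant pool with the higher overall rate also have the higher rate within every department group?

No

Medicine: Pool B 35/87 = 40.2%, the international pool 1/5 = 20.0% → Pool B
Sciences: Pool B 6/13 = 46.2%, the international pool 9/27 = 33.3% → Pool B
Education: Pool B 4/5 = 80.0%, the international pool 26/42 = 61.9% → Pool B
Overall: Pool B 45/105 = 42.9%, the international pool 36/74 = 48.6% → the international pool
Pool B wins each department group but the international pool wins overall — the comparison reverses. Pool B's applicants skew toward Medicine, which has a lower base rate.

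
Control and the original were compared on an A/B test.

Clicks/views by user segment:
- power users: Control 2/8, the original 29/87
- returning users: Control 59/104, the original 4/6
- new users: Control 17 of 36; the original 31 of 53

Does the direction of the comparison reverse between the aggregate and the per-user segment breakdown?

Yes

Power users: Control 2/8 = 25.0%, the original 29/87 = 33.3% → the original
Returning users: Control 59/104 = 56.7%, the original 4/6 = 66.7% → the original
New users: Control 17/36 = 47.2%, the original 31/53 = 58.5% → the original
Overall: Control 78/148 = 52.7%, the original 64/146 = 43.8% → Control
The original wins each user group but Control wins overall — the comparison reverses. The original's views skew toward power users, which has a lower base rate.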